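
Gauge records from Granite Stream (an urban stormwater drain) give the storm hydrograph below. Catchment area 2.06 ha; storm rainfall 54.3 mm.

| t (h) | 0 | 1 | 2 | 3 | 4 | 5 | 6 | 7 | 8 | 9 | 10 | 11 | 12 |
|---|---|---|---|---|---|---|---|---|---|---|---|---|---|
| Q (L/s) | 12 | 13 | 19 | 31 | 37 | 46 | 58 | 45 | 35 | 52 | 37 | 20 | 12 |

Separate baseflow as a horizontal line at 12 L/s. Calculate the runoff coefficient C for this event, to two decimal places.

ΣQ_DR = 261.0 L/s; V = ΣQ_DR·Δt = 9.396 × 10^5 L.
Runoff depth d = V / A = 45.61 mm.
C = d / P = 45.61 / 54.3 = 0.84.

C ≈ 0.84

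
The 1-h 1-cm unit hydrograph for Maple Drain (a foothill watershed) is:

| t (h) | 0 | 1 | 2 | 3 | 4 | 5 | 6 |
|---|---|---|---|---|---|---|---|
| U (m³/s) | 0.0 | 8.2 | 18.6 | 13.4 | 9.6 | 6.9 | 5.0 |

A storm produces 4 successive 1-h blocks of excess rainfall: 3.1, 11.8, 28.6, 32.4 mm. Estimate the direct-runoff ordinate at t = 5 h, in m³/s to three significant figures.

By discrete convolution, Q_j = Σ (P_i / 10 mm) · U_{j−i}.
At t = 5 h (j=5): Q = (3.1/10)·6.9 + (11.8/10)·9.6 + (28.6/10)·13.4 + (32.4/10)·18.6 = 112 m³/s.

Q ≈ 112 m³/s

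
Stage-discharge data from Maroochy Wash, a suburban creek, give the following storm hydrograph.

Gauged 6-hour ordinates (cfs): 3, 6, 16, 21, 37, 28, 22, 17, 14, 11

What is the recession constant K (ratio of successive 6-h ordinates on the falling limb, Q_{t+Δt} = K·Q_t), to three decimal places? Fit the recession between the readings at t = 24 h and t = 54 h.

K ≈ 0.785

Using the recession-limb readings at t = 24 h and t = 54 h: Q falls from 37 to 11 cfs over 5 intervals.
K = (Q₂/Q₁)^(1/5) = (11/37)^(1/5) = 0.785.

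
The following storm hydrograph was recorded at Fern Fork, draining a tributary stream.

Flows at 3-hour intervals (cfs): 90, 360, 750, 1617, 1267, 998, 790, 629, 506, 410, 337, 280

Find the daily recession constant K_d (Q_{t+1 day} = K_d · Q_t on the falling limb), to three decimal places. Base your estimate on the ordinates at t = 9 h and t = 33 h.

K_d ≈ 0.173

Between t = 9 h and t = 33 h the flow falls from 1617 to 280 cfs over 8×3 h = 24 h.
Per-interval ratio K = (280/1617)^(1/8) = 0.8032; K_d = K^(24/3) = 0.173.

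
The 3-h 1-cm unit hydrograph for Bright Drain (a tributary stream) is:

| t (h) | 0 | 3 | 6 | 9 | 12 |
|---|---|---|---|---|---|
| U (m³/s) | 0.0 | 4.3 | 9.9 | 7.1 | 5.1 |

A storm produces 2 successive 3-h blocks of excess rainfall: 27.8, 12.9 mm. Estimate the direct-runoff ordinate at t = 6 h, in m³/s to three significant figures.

Q ≈ 33.1 m³/s

By discrete convolution, Q_j = Σ (P_i / 10 mm) · U_{j−i}.
At t = 6 h (j=2): Q = (27.8/10)·9.9 + (12.9/10)·4.3 = 33.1 m³/s.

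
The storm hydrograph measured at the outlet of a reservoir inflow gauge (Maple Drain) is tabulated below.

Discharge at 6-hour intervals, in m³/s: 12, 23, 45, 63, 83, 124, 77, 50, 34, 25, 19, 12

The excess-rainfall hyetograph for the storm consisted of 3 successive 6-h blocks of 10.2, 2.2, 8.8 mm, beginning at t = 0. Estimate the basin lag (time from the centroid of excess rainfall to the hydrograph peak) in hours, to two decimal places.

Centroid of excess rainfall: t_c = Σ P_i·t̄_i / ΣP_i = 8.6038 h (block centres at 3, 9, 15 h).
Hydrograph peak occurs at t = 30 h, so basin lag t_L = 30 − 8.6038 = 21.40 h.

t_L ≈ 21.40 h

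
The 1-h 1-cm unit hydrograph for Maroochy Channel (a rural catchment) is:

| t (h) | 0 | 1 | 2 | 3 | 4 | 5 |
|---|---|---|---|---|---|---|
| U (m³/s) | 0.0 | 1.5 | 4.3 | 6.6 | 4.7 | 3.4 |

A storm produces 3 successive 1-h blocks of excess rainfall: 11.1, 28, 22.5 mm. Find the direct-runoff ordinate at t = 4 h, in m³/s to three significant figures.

Q ≈ 33.4 m³/s

By discrete convolution, Q_j = Σ (P_i / 10 mm) · U_{j−i}.
At t = 4 h (j=4): Q = (11.1/10)·4.7 + (28/10)·6.6 + (22.5/10)·4.3 = 33.4 m³/s.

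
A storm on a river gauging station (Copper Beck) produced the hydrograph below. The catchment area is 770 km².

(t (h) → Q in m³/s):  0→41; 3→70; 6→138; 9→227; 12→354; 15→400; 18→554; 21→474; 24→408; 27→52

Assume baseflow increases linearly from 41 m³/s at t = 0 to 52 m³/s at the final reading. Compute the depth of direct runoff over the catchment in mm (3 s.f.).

d ≈ 31.6 mm

Direct runoff: 0.00, 27.78, 94.56, 182.33, 308.11, 352.89, 505.67, 424.44, 357.22, 0.00 m³/s; ΣQ_DR = 2253 m³/s.
V = ΣQ_DR · Δt = 2253 × 10800 s = 2.433 × 10^7 m³.
Over A = 770 km², depth = V / A = 31.6 mm.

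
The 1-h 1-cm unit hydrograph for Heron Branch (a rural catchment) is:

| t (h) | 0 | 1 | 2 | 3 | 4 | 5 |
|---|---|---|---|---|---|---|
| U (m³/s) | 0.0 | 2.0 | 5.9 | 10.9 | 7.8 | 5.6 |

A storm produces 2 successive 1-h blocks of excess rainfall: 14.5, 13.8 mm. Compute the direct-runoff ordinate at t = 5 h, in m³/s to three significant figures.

Q ≈ 18.9 m³/s

By discrete convolution, Q_j = Σ (P_i / 10 mm) · U_{j−i}.
At t = 5 h (j=5): Q = (14.5/10)·5.6 + (13.8/10)·7.8 = 18.9 m³/s.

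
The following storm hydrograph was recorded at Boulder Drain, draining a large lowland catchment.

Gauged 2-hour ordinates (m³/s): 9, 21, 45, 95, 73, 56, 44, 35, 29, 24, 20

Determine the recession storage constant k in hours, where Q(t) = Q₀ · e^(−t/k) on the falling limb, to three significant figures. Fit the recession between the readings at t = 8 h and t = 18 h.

On the falling limb, Q drops from 73 to 24 m³/s between t = 8 h and t = 18 h (Δt = 10 h).
k = −Δt / ln(Q₂/Q₁) = −10 / ln(24/73) = 8.99 h.

k ≈ 8.99 h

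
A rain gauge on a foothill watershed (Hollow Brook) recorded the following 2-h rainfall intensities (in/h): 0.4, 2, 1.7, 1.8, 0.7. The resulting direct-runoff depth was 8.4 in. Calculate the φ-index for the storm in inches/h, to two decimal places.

Only the 4 blocks with intensity above φ contribute runoff: 2, 1.7, 1.8, 0.7 in/h.
Σ(I−φ)·Δt = d  ⇒  (2+1.7+1.8+0.7 − 4φ)·2 = 8.4
φ = (6.200 − 8.4/2) / 4 = 0.50 in/h.

φ ≈ 0.50 in/h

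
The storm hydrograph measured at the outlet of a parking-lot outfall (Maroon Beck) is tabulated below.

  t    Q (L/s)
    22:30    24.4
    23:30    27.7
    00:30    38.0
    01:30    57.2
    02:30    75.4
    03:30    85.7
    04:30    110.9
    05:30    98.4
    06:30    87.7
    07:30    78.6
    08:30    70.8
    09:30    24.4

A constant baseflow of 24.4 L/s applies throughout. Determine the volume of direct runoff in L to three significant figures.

V ≈ 1.75 × 10^6 L

Direct-runoff ordinates (Q − Q_b): 0.0, 3.3, 13.6, 32.8, 51.0, 61.3, 86.5, 74.0, 63.3, 54.2, 46.4, 0.0 L/s.
ΣQ_DR = 486.4 L/s.
With Δt = 1 h = 3600 s, V = ΣQ_DR · Δt = 486.4 × 3600 = 1.75 × 10^6 L.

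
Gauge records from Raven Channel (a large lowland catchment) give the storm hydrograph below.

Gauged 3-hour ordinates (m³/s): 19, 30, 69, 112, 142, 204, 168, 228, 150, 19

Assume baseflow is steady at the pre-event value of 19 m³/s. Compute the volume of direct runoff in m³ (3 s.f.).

Direct-runoff ordinates (Q − Q_b): 0.0, 11.0, 50.0, 93.0, 123.0, 185.0, 149.0, 209.0, 131.0, 0.0 m³/s.
ΣQ_DR = 951.0 m³/s.
With Δt = 3 h = 10800 s, V = ΣQ_DR · Δt = 951.0 × 10800 = 1.03 × 10^7 m³.

V ≈ 1.03 × 10^7 m³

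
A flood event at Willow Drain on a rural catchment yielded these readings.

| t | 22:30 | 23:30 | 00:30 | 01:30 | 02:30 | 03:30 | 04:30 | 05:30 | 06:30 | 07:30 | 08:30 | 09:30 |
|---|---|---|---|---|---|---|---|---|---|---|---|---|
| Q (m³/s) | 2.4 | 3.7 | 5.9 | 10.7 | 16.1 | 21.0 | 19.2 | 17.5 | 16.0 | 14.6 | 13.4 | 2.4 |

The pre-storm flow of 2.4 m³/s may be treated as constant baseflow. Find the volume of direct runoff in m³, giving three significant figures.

V ≈ 4.11 × 10^5 m³

Direct-runoff ordinates (Q − Q_b): 0.0, 1.3, 3.5, 8.3, 13.7, 18.6, 16.8, 15.1, 13.6, 12.2, 11.0, 0.0 m³/s.
ΣQ_DR = 114.1 m³/s.
With Δt = 1 h = 3600 s, V = ΣQ_DR · Δt = 114.1 × 3600 = 4.11 × 10^5 m³.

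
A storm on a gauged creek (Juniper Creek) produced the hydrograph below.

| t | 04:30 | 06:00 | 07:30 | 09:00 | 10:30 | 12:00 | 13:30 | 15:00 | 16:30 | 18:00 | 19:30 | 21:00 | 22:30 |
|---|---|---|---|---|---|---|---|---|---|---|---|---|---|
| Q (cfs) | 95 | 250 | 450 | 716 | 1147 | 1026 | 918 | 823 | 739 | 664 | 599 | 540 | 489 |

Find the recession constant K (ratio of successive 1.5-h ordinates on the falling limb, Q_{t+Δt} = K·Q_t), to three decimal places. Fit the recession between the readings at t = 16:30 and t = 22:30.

K ≈ 0.902

Using the recession-limb readings at t = 16:30 and t = 22:30: Q falls from 739 to 489 cfs over 4 intervals.
K = (Q₂/Q₁)^(1/4) = (489/739)^(1/4) = 0.902.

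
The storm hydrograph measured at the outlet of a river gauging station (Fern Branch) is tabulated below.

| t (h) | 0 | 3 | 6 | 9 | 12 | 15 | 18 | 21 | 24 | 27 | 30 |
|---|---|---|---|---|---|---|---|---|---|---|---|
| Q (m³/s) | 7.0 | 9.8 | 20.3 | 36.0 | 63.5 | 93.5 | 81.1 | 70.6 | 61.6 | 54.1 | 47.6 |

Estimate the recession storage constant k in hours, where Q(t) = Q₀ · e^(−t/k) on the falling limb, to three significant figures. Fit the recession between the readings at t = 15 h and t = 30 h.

k ≈ 22.2 h

On the falling limb, Q drops from 93.5 to 47.6 m³/s between t = 15 h and t = 30 h (Δt = 15 h).
k = −Δt / ln(Q₂/Q₁) = −15 / ln(47.6/93.5) = 22.2 h.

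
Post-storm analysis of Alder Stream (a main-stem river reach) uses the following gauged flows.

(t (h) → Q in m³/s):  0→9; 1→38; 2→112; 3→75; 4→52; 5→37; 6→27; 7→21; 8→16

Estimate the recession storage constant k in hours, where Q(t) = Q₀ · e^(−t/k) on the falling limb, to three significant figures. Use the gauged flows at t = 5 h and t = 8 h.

k ≈ 3.58 h

On the falling limb, Q drops from 37 to 16 m³/s between t = 5 h and t = 8 h (Δt = 3 h).
k = −Δt / ln(Q₂/Q₁) = −3 / ln(16/37) = 3.58 h.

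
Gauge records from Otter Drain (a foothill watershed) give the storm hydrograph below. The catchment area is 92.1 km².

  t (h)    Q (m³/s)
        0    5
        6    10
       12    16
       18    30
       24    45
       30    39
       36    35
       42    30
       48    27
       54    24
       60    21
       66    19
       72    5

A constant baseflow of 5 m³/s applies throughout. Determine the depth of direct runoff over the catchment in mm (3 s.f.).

d ≈ 56.5 mm

Direct runoff: 0.0, 5.0, 11.0, 25.0, 40.0, 34.0, 30.0, 25.0, 22.0, 19.0, 16.0, 14.0, 0.0 m³/s; ΣQ_DR = 241.0 m³/s.
V = ΣQ_DR · Δt = 241.0 × 21600 s = 5.206 × 10^6 m³.
Over A = 92.1 km², depth = V / A = 56.5 mm.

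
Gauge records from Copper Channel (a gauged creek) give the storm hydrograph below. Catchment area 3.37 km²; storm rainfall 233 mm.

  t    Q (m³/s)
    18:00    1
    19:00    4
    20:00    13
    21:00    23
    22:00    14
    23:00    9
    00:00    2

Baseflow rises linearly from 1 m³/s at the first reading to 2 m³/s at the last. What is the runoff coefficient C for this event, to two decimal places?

C ≈ 0.25

ΣQ_DR = 55.50 m³/s; V = ΣQ_DR·Δt = 1.998 × 10^5 m³.
Runoff depth d = V / A = 59.29 mm.
C = d / P = 59.29 / 233 = 0.25.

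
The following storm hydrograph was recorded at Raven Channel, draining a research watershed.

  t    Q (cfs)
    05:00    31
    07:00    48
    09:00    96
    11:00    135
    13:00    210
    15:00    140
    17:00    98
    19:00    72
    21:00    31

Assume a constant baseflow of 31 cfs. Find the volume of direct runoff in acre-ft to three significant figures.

V ≈ 96.2 acre-ft

Direct-runoff ordinates (Q − Q_b): 0.0, 17.0, 65.0, 104.0, 179.0, 109.0, 67.0, 41.0, 0.0 cfs.
ΣQ_DR = 582.0 cfs.
With Δt = 2 h = 7200 s, V = ΣQ_DR · Δt = 582.0 × 7200 = 4.19 × 10^6 ft³ = 96.2 acre-ft.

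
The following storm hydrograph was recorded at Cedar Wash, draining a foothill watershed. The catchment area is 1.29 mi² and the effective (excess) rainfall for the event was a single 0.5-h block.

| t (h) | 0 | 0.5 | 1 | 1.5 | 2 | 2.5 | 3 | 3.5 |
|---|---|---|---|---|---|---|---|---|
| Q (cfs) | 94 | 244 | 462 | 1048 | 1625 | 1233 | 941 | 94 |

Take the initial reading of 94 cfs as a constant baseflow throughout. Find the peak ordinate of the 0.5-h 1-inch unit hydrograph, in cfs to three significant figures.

U_p ≈ 511 cfs

Direct runoff: 0.0, 150.0, 368.0, 954.0, 1531.0, 1139.0, 847.0, 0.0 cfs; ΣQ_DR = 4989 cfs, peak = 1531.0 cfs.
Runoff depth d = ΣQ_DR·Δt / A = 4989 × 1800 / (1.29 mi²) = 2.996 in.
The 1-inch UH is the DRH scaled by (1 in)/d, so U_p = 1531.0 × 1/2.996 = 511 cfs.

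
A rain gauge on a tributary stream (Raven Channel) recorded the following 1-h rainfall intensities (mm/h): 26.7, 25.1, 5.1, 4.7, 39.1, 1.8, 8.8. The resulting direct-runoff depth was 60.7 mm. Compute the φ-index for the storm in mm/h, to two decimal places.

Only the 3 blocks with intensity above φ contribute runoff: 26.7, 25.1, 39.1 mm/h.
Σ(I−φ)·Δt = d  ⇒  (26.7+25.1+39.1 − 3φ)·1 = 60.7
φ = (90.90 − 60.7/1) / 3 = 10.07 mm/h.

φ ≈ 10.07 mm/h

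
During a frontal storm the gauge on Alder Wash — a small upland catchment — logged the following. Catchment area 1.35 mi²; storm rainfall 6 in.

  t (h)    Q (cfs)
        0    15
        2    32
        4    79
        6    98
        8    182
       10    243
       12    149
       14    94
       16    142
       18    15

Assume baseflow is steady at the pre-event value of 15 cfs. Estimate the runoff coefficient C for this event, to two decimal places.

C ≈ 0.34

ΣQ_DR = 899.0 cfs; V = ΣQ_DR·Δt = 6.473 × 10^6 ft³.
Runoff depth d = V / A = 2.064 in.
C = d / P = 2.064 / 6 = 0.34.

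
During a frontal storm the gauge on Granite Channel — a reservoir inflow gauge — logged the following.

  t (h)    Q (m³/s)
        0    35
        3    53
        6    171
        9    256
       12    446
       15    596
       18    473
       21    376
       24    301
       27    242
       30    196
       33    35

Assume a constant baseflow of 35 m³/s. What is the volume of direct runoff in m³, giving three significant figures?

Direct-runoff ordinates (Q − Q_b): 0.0, 18.0, 136.0, 221.0, 411.0, 561.0, 438.0, 341.0, 266.0, 207.0, 161.0, 0.0 m³/s.
ΣQ_DR = 2760 m³/s.
With Δt = 3 h = 10800 s, V = ΣQ_DR · Δt = 2760 × 10800 = 2.98 × 10^7 m³.

V ≈ 2.98 × 10^7 m³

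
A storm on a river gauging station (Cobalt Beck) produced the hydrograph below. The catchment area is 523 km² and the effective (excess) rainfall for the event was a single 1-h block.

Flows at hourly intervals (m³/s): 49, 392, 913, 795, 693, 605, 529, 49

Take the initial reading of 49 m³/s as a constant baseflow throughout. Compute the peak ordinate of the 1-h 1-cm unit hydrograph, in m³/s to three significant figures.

Direct runoff: 0.0, 343.0, 864.0, 746.0, 644.0, 556.0, 480.0, 0.0 m³/s; ΣQ_DR = 3633 m³/s, peak = 864.0 m³/s.
Runoff depth d = ΣQ_DR·Δt / A = 3633 × 3600 / (523 km²) = 25.01 mm.
The 1-cm UH is the DRH scaled by (10 mm)/d, so U_p = 864.0 × 10/25.01 = 345 m³/s.

U_p ≈ 345 m³/s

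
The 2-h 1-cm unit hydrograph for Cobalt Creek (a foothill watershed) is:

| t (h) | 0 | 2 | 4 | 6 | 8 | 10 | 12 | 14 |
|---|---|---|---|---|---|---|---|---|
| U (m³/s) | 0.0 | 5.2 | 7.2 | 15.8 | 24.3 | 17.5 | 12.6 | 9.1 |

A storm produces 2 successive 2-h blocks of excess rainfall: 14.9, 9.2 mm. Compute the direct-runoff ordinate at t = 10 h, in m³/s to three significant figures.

Q ≈ 48.4 m³/s

By discrete convolution, Q_j = Σ (P_i / 10 mm) · U_{j−i}.
At t = 10 h (j=5): Q = (14.9/10)·17.5 + (9.2/10)·24.3 = 48.4 m³/s.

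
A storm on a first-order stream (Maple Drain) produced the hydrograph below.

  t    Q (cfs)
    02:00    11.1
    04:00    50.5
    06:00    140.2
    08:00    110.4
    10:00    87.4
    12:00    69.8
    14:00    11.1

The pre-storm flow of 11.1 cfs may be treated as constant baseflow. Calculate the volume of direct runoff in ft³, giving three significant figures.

Direct-runoff ordinates (Q − Q_b): 0.0, 39.4, 129.1, 99.3, 76.3, 58.7, 0.0 cfs.
ΣQ_DR = 402.8 cfs.
With Δt = 2 h = 7200 s, V = ΣQ_DR · Δt = 402.8 × 7200 = 2.90 × 10^6 ft³.

V ≈ 2.90 × 10^6 ft³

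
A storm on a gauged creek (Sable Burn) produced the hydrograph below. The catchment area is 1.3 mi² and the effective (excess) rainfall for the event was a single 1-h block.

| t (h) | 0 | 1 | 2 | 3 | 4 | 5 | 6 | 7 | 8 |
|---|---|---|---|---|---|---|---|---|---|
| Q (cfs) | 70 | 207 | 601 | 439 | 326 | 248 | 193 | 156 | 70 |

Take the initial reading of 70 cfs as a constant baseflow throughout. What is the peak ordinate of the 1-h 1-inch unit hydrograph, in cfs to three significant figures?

Direct runoff: 0.0, 137.0, 531.0, 369.0, 256.0, 178.0, 123.0, 86.0, 0.0 cfs; ΣQ_DR = 1680 cfs, peak = 531.0 cfs.
Runoff depth d = ΣQ_DR·Δt / A = 1680 × 3600 / (1.3 mi²) = 2.003 in.
The 1-inch UH is the DRH scaled by (1 in)/d, so U_p = 531.0 × 1/2.003 = 265 cfs.

U_p ≈ 265 cfs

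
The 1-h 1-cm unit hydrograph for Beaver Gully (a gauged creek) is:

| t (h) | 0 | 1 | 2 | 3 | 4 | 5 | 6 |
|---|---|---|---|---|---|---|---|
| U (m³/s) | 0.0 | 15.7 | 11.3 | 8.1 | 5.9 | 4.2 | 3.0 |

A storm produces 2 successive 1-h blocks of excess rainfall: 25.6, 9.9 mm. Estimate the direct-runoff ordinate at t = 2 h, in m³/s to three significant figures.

By discrete convolution, Q_j = Σ (P_i / 10 mm) · U_{j−i}.
At t = 2 h (j=2): Q = (25.6/10)·11.3 + (9.9/10)·15.7 = 44.5 m³/s.

Q ≈ 44.5 m³/s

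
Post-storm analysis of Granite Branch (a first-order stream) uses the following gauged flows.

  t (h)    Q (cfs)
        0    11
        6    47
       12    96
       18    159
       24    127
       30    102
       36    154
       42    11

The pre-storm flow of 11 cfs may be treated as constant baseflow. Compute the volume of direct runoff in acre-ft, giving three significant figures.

Direct-runoff ordinates (Q − Q_b): 0.0, 36.0, 85.0, 148.0, 116.0, 91.0, 143.0, 0.0 cfs.
ΣQ_DR = 619.0 cfs.
With Δt = 6 h = 21600 s, V = ΣQ_DR · Δt = 619.0 × 21600 = 1.34 × 10^7 ft³ = 307 acre-ft.

V ≈ 307 acre-ft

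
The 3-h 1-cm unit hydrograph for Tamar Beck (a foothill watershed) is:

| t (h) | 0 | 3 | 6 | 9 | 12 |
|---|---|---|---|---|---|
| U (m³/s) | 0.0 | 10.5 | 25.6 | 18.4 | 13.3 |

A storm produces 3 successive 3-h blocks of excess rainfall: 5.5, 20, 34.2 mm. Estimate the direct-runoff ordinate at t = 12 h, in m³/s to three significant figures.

Q ≈ 132 m³/s

By discrete convolution, Q_j = Σ (P_i / 10 mm) · U_{j−i}.
At t = 12 h (j=4): Q = (5.5/10)·13.3 + (20/10)·18.4 + (34.2/10)·25.6 = 132 m³/s.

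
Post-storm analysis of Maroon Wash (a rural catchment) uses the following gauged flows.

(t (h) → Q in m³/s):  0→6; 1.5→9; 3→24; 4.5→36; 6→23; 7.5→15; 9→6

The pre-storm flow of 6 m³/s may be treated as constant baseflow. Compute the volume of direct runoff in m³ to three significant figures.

Direct-runoff ordinates (Q − Q_b): 0.0, 3.0, 18.0, 30.0, 17.0, 9.0, 0.0 m³/s.
ΣQ_DR = 77.00 m³/s.
With Δt = 1.5 h = 5400 s, V = ΣQ_DR · Δt = 77.00 × 5400 = 4.16 × 10^5 m³.

V ≈ 4.16 × 10^5 m³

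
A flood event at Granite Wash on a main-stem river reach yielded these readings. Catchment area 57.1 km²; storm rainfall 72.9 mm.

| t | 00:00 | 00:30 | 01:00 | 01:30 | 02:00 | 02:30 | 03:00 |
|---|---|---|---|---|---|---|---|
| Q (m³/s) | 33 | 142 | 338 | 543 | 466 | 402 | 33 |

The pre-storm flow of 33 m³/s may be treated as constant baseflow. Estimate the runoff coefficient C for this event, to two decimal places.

ΣQ_DR = 1726 m³/s; V = ΣQ_DR·Δt = 3.107 × 10^6 m³.
Runoff depth d = V / A = 54.41 mm.
C = d / P = 54.41 / 72.9 = 0.75.

C ≈ 0.75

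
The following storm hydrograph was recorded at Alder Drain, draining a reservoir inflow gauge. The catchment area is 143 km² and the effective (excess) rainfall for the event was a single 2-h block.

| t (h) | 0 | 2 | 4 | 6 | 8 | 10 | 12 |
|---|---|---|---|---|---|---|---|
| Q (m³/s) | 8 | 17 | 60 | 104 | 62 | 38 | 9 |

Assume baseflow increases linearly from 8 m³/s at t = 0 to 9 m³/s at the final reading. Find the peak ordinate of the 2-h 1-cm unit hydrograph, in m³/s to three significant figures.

U_p ≈ 79.5 m³/s

Direct runoff: 0.00, 8.83, 51.67, 95.50, 53.33, 29.17, 0.00 m³/s; ΣQ_DR = 238.5 m³/s, peak = 95.50 m³/s.
Runoff depth d = ΣQ_DR·Δt / A = 238.5 × 7200 / (143 km²) = 12.01 mm.
The 1-cm UH is the DRH scaled by (10 mm)/d, so U_p = 95.50 × 10/12.01 = 79.5 m³/s.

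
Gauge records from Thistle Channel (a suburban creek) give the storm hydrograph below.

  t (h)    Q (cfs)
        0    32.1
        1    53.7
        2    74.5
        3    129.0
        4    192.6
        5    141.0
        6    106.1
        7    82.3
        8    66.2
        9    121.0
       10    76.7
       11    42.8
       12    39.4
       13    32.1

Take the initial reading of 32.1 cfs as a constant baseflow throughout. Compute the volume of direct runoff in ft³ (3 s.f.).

Direct-runoff ordinates (Q − Q_b): 0.0, 21.6, 42.4, 96.9, 160.5, 108.9, 74.0, 50.2, 34.1, 88.9, 44.6, 10.7, 7.3, 0.0 cfs.
ΣQ_DR = 740.1 cfs.
With Δt = 1 h = 3600 s, V = ΣQ_DR · Δt = 740.1 × 3600 = 2.66 × 10^6 ft³.

V ≈ 2.66 × 10^6 ft³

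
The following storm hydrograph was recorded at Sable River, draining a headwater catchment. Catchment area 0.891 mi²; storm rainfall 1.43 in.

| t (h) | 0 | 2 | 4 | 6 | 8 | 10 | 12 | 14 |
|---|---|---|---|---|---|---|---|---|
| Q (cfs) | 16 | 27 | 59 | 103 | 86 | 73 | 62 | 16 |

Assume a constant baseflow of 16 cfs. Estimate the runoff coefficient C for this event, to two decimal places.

C ≈ 0.76

ΣQ_DR = 314.0 cfs; V = ΣQ_DR·Δt = 2.261 × 10^6 ft³.
Runoff depth d = V / A = 1.092 in.
C = d / P = 1.092 / 1.43 = 0.76.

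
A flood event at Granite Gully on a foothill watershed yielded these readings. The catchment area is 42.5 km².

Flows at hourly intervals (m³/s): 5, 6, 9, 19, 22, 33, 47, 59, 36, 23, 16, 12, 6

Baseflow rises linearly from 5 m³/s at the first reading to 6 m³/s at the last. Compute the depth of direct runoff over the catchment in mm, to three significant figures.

d ≈ 18.8 mm

Direct runoff: 0.00, 0.92, 3.83, 13.75, 16.67, 27.58, 41.50, 53.42, 30.33, 17.25, 10.17, 6.08, 0.00 m³/s; ΣQ_DR = 221.5 m³/s.
V = ΣQ_DR · Δt = 221.5 × 3600 s = 7.974 × 10^5 m³.
Over A = 42.5 km², depth = V / A = 18.8 mm.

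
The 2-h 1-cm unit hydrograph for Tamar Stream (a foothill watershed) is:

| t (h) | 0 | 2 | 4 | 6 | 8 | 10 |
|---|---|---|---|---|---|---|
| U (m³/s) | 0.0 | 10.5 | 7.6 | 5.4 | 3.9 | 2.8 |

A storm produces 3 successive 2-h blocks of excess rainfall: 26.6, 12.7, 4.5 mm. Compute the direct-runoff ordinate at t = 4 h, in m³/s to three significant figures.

By discrete convolution, Q_j = Σ (P_i / 10 mm) · U_{j−i}.
At t = 4 h (j=2): Q = (26.6/10)·7.6 + (12.7/10)·10.5 + (4.5/10)·0.0 = 33.6 m³/s.

Q ≈ 33.6 m³/s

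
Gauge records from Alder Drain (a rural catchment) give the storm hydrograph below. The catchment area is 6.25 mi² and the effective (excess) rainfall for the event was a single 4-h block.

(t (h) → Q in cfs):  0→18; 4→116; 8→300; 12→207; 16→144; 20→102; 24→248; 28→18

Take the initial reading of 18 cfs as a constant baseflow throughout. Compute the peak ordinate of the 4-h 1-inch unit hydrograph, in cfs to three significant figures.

U_p ≈ 282 cfs

Direct runoff: 0.0, 98.0, 282.0, 189.0, 126.0, 84.0, 230.0, 0.0 cfs; ΣQ_DR = 1009 cfs, peak = 282.0 cfs.
Runoff depth d = ΣQ_DR·Δt / A = 1009 × 14400 / (6.25 mi²) = 1.001 in.
The 1-inch UH is the DRH scaled by (1 in)/d, so U_p = 282.0 × 1/1.001 = 282 cfs.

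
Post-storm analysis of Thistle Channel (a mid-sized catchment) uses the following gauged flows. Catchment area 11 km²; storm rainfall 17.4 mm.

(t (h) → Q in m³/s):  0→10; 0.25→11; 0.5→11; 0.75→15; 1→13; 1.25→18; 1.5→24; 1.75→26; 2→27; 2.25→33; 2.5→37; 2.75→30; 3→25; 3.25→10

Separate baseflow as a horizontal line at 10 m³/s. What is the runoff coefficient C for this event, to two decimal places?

C ≈ 0.71

ΣQ_DR = 150.0 m³/s; V = ΣQ_DR·Δt = 1.350 × 10^5 m³.
Runoff depth d = V / A = 12.27 mm.
C = d / P = 12.27 / 17.4 = 0.71.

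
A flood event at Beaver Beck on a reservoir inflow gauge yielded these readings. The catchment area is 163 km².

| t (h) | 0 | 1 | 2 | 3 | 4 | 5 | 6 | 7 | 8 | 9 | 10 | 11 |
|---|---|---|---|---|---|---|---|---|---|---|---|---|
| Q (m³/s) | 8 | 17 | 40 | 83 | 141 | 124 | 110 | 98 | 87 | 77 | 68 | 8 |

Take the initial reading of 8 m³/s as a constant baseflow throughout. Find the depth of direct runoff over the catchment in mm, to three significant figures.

Direct runoff: 0.0, 9.0, 32.0, 75.0, 133.0, 116.0, 102.0, 90.0, 79.0, 69.0, 60.0, 0.0 m³/s; ΣQ_DR = 765.0 m³/s.
V = ΣQ_DR · Δt = 765.0 × 3600 s = 2.754 × 10^6 m³.
Over A = 163 km², depth = V / A = 16.9 mm.

d ≈ 16.9 mm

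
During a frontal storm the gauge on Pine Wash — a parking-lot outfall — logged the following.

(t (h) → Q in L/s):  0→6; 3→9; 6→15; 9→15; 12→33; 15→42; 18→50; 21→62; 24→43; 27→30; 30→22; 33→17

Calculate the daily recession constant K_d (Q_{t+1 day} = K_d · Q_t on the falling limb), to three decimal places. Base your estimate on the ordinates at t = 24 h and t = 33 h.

K_d ≈ 0.084

Between t = 24 h and t = 33 h the flow falls from 43 to 17 L/s over 3×3 h = 9 h.
Per-interval ratio K = (17/43)^(1/3) = 0.7339; K_d = K^(24/3) = 0.084.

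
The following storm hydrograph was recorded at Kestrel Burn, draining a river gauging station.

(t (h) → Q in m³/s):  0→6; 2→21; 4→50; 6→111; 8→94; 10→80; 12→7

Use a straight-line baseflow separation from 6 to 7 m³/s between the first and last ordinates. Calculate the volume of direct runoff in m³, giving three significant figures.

V ≈ 2.33 × 10^6 m³

Direct-runoff ordinates (Q − Q_b): 0.00, 14.83, 43.67, 104.50, 87.33, 73.17, 0.00 m³/s.
ΣQ_DR = 323.5 m³/s.
With Δt = 2 h = 7200 s, V = ΣQ_DR · Δt = 323.5 × 7200 = 2.33 × 10^6 m³.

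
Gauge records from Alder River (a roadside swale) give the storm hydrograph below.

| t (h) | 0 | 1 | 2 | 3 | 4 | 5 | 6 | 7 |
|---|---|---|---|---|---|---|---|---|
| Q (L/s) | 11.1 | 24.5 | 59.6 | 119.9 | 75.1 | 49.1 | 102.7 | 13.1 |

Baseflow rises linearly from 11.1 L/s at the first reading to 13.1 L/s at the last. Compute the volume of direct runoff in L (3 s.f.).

Direct-runoff ordinates (Q − Q_b): 0.00, 13.11, 47.93, 107.94, 62.86, 36.57, 89.89, 0.00 L/s.
ΣQ_DR = 358.3 L/s.
With Δt = 1 h = 3600 s, V = ΣQ_DR · Δt = 358.3 × 3600 = 1.29 × 10^6 L.

V ≈ 1.29 × 10^6 L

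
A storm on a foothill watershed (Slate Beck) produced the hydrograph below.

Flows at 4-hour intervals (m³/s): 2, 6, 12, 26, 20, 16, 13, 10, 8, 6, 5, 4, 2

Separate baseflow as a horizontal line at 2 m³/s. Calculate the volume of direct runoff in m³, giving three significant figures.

Direct-runoff ordinates (Q − Q_b): 0.0, 4.0, 10.0, 24.0, 18.0, 14.0, 11.0, 8.0, 6.0, 4.0, 3.0, 2.0, 0.0 m³/s.
ΣQ_DR = 104.0 m³/s.
With Δt = 4 h = 14400 s, V = ΣQ_DR · Δt = 104.0 × 14400 = 1.50 × 10^6 m³.

V ≈ 1.50 × 10^6 m³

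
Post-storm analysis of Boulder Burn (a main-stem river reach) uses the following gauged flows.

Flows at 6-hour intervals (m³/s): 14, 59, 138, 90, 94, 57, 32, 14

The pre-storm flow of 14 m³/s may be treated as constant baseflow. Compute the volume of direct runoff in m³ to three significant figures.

Direct-runoff ordinates (Q − Q_b): 0.0, 45.0, 124.0, 76.0, 80.0, 43.0, 18.0, 0.0 m³/s.
ΣQ_DR = 386.0 m³/s.
With Δt = 6 h = 21600 s, V = ΣQ_DR · Δt = 386.0 × 21600 = 8.34 × 10^6 m³.

V ≈ 8.34 × 10^6 m³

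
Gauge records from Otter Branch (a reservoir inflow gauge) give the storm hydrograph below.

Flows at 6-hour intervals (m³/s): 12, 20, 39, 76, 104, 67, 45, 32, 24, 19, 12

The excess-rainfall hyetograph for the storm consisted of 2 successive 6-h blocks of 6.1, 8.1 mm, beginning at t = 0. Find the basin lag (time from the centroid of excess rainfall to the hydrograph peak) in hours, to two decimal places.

Centroid of excess rainfall: t_c = Σ P_i·t̄_i / ΣP_i = 6.4225 h (block centres at 3, 9 h).
Hydrograph peak occurs at t = 24 h, so basin lag t_L = 24 − 6.4225 = 17.58 h.

t_L ≈ 17.58 h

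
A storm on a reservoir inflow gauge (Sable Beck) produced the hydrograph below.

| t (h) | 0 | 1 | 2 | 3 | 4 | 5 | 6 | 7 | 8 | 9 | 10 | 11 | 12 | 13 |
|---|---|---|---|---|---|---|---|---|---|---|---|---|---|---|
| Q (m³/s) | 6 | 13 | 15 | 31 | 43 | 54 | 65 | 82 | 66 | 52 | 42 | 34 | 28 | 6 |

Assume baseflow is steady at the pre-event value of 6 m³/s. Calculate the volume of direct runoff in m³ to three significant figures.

V ≈ 1.63 × 10^6 m³

Direct-runoff ordinates (Q − Q_b): 0.0, 7.0, 9.0, 25.0, 37.0, 48.0, 59.0, 76.0, 60.0, 46.0, 36.0, 28.0, 22.0, 0.0 m³/s.
ΣQ_DR = 453.0 m³/s.
With Δt = 1 h = 3600 s, V = ΣQ_DR · Δt = 453.0 × 3600 = 1.63 × 10^6 m³.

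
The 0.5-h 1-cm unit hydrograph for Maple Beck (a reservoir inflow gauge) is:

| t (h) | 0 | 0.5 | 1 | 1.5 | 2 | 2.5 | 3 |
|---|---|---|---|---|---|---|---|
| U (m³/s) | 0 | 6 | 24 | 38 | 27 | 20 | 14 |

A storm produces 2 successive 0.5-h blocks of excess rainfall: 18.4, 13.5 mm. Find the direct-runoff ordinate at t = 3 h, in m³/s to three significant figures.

Q ≈ 52.8 m³/s

By discrete convolution, Q_j = Σ (P_i / 10 mm) · U_{j−i}.
At t = 3 h (j=6): Q = (18.4/10)·14 + (13.5/10)·20 = 52.8 m³/s.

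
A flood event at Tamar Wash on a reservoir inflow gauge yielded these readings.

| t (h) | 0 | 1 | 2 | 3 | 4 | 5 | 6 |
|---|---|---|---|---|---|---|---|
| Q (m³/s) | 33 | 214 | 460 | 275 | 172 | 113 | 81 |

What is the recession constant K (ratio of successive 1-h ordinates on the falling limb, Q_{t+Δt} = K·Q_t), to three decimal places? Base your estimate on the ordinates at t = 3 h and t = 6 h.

K ≈ 0.665

Using the recession-limb readings at t = 3 h and t = 6 h: Q falls from 275 to 81 m³/s over 3 intervals.
K = (Q₂/Q₁)^(1/3) = (81/275)^(1/3) = 0.665.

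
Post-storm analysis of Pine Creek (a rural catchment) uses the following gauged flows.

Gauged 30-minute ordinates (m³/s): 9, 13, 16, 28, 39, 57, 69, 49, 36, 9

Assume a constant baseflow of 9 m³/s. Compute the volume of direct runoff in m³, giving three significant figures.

Direct-runoff ordinates (Q − Q_b): 0.0, 4.0, 7.0, 19.0, 30.0, 48.0, 60.0, 40.0, 27.0, 0.0 m³/s.
ΣQ_DR = 235.0 m³/s.
With Δt = 0.5 h = 1800 s, V = ΣQ_DR · Δt = 235.0 × 1800 = 4.23 × 10^5 m³.

V ≈ 4.23 × 10^5 m³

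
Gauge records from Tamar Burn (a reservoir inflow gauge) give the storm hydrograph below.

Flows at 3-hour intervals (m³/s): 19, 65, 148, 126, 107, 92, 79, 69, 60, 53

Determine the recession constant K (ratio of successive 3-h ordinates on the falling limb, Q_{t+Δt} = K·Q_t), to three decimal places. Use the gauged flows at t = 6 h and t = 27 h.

K ≈ 0.864

Using the recession-limb readings at t = 6 h and t = 27 h: Q falls from 148 to 53 m³/s over 7 intervals.
K = (Q₂/Q₁)^(1/7) = (53/148)^(1/7) = 0.864.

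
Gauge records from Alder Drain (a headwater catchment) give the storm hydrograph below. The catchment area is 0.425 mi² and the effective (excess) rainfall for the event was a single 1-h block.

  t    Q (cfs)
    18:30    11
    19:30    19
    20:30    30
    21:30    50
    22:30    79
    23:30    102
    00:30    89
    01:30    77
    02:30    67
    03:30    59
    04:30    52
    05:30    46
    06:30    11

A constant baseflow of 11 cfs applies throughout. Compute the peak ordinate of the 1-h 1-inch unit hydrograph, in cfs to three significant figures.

Direct runoff: 0.0, 8.0, 19.0, 39.0, 68.0, 91.0, 78.0, 66.0, 56.0, 48.0, 41.0, 35.0, 0.0 cfs; ΣQ_DR = 549.0 cfs, peak = 91.0 cfs.
Runoff depth d = ΣQ_DR·Δt / A = 549.0 × 3600 / (0.425 mi²) = 2.002 in.
The 1-inch UH is the DRH scaled by (1 in)/d, so U_p = 91.0 × 1/2.002 = 45.5 cfs.

U_p ≈ 45.5 cfs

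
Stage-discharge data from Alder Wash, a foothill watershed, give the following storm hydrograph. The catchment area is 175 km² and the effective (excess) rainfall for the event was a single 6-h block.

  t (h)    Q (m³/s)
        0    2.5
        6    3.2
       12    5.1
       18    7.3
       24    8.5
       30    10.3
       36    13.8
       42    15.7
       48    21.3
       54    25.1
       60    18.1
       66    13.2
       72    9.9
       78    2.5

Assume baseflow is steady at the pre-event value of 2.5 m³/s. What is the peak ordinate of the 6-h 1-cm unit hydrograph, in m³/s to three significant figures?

U_p ≈ 15.1 m³/s

Direct runoff: 0.0, 0.7, 2.6, 4.8, 6.0, 7.8, 11.3, 13.2, 18.8, 22.6, 15.6, 10.7, 7.4, 0.0 m³/s; ΣQ_DR = 121.5 m³/s, peak = 22.6 m³/s.
Runoff depth d = ΣQ_DR·Δt / A = 121.5 × 21600 / (175 km²) = 15.00 mm.
The 1-cm UH is the DRH scaled by (10 mm)/d, so U_p = 22.6 × 10/15.00 = 15.1 m³/s.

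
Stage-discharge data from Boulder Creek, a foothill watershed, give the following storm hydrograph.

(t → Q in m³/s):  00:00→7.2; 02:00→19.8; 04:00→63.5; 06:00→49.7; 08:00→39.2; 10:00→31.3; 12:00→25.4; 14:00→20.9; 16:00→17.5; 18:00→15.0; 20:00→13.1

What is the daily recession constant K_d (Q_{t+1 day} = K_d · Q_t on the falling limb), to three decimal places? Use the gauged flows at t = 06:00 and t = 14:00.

Between t = 06:00 and t = 14:00 the flow falls from 49.7 to 20.9 m³/s over 4×2 h = 8 h.
Per-interval ratio K = (20.9/49.7)^(1/4) = 0.8053; K_d = K^(24/2) = 0.074.

K_d ≈ 0.074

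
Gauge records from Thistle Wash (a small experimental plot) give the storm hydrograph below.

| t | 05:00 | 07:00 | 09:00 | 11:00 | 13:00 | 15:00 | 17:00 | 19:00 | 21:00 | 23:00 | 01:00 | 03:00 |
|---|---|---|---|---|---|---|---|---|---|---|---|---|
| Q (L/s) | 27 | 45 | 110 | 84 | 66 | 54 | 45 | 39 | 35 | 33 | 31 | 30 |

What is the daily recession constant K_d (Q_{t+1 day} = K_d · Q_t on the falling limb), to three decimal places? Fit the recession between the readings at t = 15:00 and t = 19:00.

K_d ≈ 0.142

Between t = 15:00 and t = 19:00 the flow falls from 54 to 39 L/s over 2×2 h = 4 h.
Per-interval ratio K = (39/54)^(1/2) = 0.8498; K_d = K^(24/2) = 0.142.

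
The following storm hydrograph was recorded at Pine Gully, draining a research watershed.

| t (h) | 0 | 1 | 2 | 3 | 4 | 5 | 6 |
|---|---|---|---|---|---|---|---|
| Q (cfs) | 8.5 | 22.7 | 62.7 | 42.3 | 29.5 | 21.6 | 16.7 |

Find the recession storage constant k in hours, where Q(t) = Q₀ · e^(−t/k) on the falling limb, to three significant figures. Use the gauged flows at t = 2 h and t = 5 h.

k ≈ 2.82 h

On the falling limb, Q drops from 62.7 to 21.6 cfs between t = 2 h and t = 5 h (Δt = 3 h).
k = −Δt / ln(Q₂/Q₁) = −3 / ln(21.6/62.7) = 2.82 h.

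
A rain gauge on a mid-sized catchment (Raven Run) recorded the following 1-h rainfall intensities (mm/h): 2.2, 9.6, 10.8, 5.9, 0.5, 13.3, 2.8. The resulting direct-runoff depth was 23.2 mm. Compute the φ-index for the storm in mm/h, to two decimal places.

φ ≈ 4.10 mm/h

Only the 4 blocks with intensity above φ contribute runoff: 9.6, 10.8, 5.9, 13.3 mm/h.
Σ(I−φ)·Δt = d  ⇒  (9.6+10.8+5.9+13.3 − 4φ)·1 = 23.2
φ = (39.60 − 23.2/1) / 4 = 4.10 mm/h.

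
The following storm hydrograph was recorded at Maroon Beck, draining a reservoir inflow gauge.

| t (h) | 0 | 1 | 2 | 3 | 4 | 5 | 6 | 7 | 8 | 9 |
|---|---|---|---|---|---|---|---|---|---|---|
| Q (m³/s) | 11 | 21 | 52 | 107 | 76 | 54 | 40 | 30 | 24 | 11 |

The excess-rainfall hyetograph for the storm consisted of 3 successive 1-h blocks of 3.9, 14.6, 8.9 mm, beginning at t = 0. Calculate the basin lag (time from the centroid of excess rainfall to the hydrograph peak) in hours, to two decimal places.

Centroid of excess rainfall: t_c = Σ P_i·t̄_i / ΣP_i = 1.6825 h (block centres at 0.5, 1.5, 2.5 h).
Hydrograph peak occurs at t = 3 h, so basin lag t_L = 3 − 1.6825 = 1.32 h.

t_L ≈ 1.32 h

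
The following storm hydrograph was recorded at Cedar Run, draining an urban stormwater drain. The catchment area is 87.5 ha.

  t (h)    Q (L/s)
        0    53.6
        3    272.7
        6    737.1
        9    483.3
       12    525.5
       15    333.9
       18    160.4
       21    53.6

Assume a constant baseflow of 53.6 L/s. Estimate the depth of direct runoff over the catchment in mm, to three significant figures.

Direct runoff: 0.0, 219.1, 683.5, 429.7, 471.9, 280.3, 106.8, 0.0 L/s; ΣQ_DR = 2191 L/s.
V = ΣQ_DR · Δt = 2191 × 10800 s = 2.367 × 10^7 L.
Over A = 87.5 ha, depth = V / A = 27.0 mm.

d ≈ 27.0 mm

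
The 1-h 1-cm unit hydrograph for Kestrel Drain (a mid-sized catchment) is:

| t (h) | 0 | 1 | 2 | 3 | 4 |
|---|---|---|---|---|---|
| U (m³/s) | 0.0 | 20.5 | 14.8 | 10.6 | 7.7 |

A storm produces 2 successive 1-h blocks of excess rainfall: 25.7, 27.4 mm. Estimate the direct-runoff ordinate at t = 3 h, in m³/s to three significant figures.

Q ≈ 67.8 m³/s

By discrete convolution, Q_j = Σ (P_i / 10 mm) · U_{j−i}.
At t = 3 h (j=3): Q = (25.7/10)·10.6 + (27.4/10)·14.8 = 67.8 m³/s.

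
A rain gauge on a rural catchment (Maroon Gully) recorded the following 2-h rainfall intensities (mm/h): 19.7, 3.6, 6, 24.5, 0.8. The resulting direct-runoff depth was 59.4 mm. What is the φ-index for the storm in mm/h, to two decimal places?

φ ≈ 7.25 mm/h

Only the 2 blocks with intensity above φ contribute runoff: 19.7, 24.5 mm/h.
Σ(I−φ)·Δt = d  ⇒  (19.7+24.5 − 2φ)·2 = 59.4
φ = (44.20 − 59.4/2) / 2 = 7.25 mm/h.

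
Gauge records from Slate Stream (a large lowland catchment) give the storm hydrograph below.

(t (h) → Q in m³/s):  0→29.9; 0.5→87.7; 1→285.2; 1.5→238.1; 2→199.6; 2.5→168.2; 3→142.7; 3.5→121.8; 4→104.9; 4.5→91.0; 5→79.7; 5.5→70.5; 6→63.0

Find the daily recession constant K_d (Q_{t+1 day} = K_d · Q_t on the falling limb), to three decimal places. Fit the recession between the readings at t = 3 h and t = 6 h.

K_d ≈ 0.001

Between t = 3 h and t = 6 h the flow falls from 142.7 to 63.0 m³/s over 6×0.5 h = 3 h.
Per-interval ratio K = (63.0/142.7)^(1/6) = 0.8726; K_d = K^(24/0.5) = 0.001.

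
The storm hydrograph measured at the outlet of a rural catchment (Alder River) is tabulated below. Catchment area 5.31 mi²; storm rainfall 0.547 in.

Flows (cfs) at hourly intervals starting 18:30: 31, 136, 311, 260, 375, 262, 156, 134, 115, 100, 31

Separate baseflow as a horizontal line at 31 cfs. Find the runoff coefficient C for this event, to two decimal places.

ΣQ_DR = 1570 cfs; V = ΣQ_DR·Δt = 5.652 × 10^6 ft³.
Runoff depth d = V / A = 0.4582 in.
C = d / P = 0.4582 / 0.547 = 0.84.

C ≈ 0.84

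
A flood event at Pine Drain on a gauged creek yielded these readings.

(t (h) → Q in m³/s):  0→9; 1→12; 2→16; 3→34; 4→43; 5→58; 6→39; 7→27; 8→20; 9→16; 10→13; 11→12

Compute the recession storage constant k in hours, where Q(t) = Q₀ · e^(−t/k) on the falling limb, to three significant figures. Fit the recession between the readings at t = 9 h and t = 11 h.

k ≈ 6.95 h

On the falling limb, Q drops from 16 to 12 m³/s between t = 9 h and t = 11 h (Δt = 2 h).
k = −Δt / ln(Q₂/Q₁) = −2 / ln(12/16) = 6.95 h.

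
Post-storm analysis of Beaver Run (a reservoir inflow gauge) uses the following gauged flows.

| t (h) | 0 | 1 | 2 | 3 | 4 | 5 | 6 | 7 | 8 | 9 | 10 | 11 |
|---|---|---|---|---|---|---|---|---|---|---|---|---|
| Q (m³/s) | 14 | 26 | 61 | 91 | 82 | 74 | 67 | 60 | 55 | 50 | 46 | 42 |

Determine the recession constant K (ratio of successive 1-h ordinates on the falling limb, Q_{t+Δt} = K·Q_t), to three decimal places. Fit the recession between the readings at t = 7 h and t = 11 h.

K ≈ 0.915

Using the recession-limb readings at t = 7 h and t = 11 h: Q falls from 60 to 42 m³/s over 4 intervals.
K = (Q₂/Q₁)^(1/4) = (42/60)^(1/4) = 0.915.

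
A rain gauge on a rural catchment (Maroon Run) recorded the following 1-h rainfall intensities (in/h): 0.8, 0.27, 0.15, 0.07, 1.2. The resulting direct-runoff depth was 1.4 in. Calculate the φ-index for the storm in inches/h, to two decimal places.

Only the 2 blocks with intensity above φ contribute runoff: 0.8, 1.2 in/h.
Σ(I−φ)·Δt = d  ⇒  (0.8+1.2 − 2φ)·1 = 1.4
φ = (2.000 − 1.4/1) / 2 = 0.30 in/h.

φ ≈ 0.30 in/h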